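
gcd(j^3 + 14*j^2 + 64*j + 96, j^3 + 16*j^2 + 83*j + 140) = j + 4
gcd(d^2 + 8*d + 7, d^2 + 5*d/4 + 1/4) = d + 1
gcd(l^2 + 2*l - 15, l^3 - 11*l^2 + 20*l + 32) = 1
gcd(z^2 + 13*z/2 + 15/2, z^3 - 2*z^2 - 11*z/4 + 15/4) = z + 3/2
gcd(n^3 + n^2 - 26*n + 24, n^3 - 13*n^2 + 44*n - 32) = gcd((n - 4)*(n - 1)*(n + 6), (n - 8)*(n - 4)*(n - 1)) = n^2 - 5*n + 4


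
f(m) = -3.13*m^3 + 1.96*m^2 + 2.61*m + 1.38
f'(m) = -9.39*m^2 + 3.92*m + 2.61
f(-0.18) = 0.99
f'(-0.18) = 1.60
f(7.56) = -1219.28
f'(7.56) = -504.43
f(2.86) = -48.35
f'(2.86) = -62.99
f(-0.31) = 0.85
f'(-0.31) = 0.49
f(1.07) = 2.58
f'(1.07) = -3.95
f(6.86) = -898.93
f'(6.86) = -412.39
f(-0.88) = 2.73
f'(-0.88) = -8.11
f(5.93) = -566.91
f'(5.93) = -304.34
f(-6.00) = 732.36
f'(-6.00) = -358.95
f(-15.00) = 10966.98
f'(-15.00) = -2168.94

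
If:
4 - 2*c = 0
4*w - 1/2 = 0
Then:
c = 2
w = 1/8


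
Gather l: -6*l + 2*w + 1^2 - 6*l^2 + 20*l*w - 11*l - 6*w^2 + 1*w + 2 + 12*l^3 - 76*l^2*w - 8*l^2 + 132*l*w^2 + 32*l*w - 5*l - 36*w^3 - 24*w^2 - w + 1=12*l^3 + l^2*(-76*w - 14) + l*(132*w^2 + 52*w - 22) - 36*w^3 - 30*w^2 + 2*w + 4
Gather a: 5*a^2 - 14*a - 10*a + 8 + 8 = 5*a^2 - 24*a + 16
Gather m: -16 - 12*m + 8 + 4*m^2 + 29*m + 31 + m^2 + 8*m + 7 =5*m^2 + 25*m + 30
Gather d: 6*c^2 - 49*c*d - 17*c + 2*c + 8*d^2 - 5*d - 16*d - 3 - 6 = 6*c^2 - 15*c + 8*d^2 + d*(-49*c - 21) - 9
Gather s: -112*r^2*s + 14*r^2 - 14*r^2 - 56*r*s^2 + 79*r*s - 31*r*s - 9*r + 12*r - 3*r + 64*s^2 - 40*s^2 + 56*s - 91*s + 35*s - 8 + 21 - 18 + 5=s^2*(24 - 56*r) + s*(-112*r^2 + 48*r)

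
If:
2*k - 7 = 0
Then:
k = 7/2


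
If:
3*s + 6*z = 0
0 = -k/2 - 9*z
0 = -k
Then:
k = 0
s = 0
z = 0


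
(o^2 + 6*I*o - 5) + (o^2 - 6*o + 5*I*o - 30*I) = 2*o^2 - 6*o + 11*I*o - 5 - 30*I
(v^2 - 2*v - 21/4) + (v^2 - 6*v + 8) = 2*v^2 - 8*v + 11/4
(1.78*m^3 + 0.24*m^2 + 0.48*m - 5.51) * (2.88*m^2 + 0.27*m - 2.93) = 5.1264*m^5 + 1.1718*m^4 - 3.7682*m^3 - 16.4424*m^2 - 2.8941*m + 16.1443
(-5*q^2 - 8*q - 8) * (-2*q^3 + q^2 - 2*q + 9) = 10*q^5 + 11*q^4 + 18*q^3 - 37*q^2 - 56*q - 72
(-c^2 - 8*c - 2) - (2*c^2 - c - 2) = -3*c^2 - 7*c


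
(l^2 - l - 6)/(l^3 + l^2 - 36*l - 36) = (l^2 - l - 6)/(l^3 + l^2 - 36*l - 36)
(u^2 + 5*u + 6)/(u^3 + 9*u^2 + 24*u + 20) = (u + 3)/(u^2 + 7*u + 10)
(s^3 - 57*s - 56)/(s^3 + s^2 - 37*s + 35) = (s^2 - 7*s - 8)/(s^2 - 6*s + 5)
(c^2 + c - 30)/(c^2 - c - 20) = (c + 6)/(c + 4)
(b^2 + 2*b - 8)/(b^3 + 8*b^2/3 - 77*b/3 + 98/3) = 3*(b + 4)/(3*b^2 + 14*b - 49)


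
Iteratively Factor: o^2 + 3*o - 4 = (o - 1)*(o + 4)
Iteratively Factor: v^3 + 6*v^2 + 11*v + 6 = (v + 2)*(v^2 + 4*v + 3) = (v + 2)*(v + 3)*(v + 1)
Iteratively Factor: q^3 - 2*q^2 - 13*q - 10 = (q + 1)*(q^2 - 3*q - 10) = (q + 1)*(q + 2)*(q - 5)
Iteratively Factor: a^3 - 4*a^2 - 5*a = (a)*(a^2 - 4*a - 5) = a*(a - 5)*(a + 1)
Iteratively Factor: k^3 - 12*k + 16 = (k - 2)*(k^2 + 2*k - 8) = (k - 2)^2*(k + 4)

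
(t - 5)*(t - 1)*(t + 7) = t^3 + t^2 - 37*t + 35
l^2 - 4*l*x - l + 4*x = (l - 1)*(l - 4*x)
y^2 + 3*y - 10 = (y - 2)*(y + 5)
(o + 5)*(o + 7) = o^2 + 12*o + 35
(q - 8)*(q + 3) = q^2 - 5*q - 24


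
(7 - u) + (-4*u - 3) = 4 - 5*u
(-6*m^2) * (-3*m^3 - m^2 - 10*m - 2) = 18*m^5 + 6*m^4 + 60*m^3 + 12*m^2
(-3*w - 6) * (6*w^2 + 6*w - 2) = -18*w^3 - 54*w^2 - 30*w + 12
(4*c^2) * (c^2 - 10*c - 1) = 4*c^4 - 40*c^3 - 4*c^2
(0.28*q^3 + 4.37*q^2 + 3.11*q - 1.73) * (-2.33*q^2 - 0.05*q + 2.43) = -0.6524*q^5 - 10.1961*q^4 - 6.7844*q^3 + 14.4945*q^2 + 7.6438*q - 4.2039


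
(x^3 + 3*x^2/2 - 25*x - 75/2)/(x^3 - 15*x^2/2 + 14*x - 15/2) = (2*x^2 + 13*x + 15)/(2*x^2 - 5*x + 3)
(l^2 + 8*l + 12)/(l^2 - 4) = (l + 6)/(l - 2)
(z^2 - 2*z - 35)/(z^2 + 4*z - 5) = (z - 7)/(z - 1)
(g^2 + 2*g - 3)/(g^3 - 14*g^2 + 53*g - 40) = (g + 3)/(g^2 - 13*g + 40)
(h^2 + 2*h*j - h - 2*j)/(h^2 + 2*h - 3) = (h + 2*j)/(h + 3)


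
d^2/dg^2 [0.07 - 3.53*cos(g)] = 3.53*cos(g)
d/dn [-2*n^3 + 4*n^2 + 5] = 2*n*(4 - 3*n)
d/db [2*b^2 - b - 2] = 4*b - 1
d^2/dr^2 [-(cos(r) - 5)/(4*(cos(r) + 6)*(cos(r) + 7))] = (-33*(1 - cos(r)^2)^2 + cos(r)^5 - 449*cos(r)^3 - 587*cos(r)^2 + 5136*cos(r) + 2395)/(4*(cos(r) + 6)^3*(cos(r) + 7)^3)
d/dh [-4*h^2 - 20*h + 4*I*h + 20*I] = -8*h - 20 + 4*I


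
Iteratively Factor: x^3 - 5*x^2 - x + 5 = (x + 1)*(x^2 - 6*x + 5) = (x - 5)*(x + 1)*(x - 1)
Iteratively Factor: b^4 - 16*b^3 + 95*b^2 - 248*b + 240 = (b - 3)*(b^3 - 13*b^2 + 56*b - 80) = (b - 5)*(b - 3)*(b^2 - 8*b + 16) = (b - 5)*(b - 4)*(b - 3)*(b - 4)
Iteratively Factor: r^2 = (r)*(r)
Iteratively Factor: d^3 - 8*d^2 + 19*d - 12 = (d - 3)*(d^2 - 5*d + 4) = (d - 4)*(d - 3)*(d - 1)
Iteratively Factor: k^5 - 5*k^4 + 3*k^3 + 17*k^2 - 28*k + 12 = (k - 1)*(k^4 - 4*k^3 - k^2 + 16*k - 12) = (k - 1)*(k + 2)*(k^3 - 6*k^2 + 11*k - 6) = (k - 3)*(k - 1)*(k + 2)*(k^2 - 3*k + 2) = (k - 3)*(k - 1)^2*(k + 2)*(k - 2)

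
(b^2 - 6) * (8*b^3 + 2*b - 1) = 8*b^5 - 46*b^3 - b^2 - 12*b + 6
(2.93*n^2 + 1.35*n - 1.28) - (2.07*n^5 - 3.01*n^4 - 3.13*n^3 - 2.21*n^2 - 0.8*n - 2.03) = -2.07*n^5 + 3.01*n^4 + 3.13*n^3 + 5.14*n^2 + 2.15*n + 0.75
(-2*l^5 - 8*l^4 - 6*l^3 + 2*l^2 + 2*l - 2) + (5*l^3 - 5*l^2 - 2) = -2*l^5 - 8*l^4 - l^3 - 3*l^2 + 2*l - 4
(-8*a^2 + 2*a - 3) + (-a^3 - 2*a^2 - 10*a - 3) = -a^3 - 10*a^2 - 8*a - 6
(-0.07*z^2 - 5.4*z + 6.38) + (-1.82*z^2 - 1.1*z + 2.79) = -1.89*z^2 - 6.5*z + 9.17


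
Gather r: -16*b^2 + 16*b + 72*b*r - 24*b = -16*b^2 + 72*b*r - 8*b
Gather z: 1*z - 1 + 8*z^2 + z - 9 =8*z^2 + 2*z - 10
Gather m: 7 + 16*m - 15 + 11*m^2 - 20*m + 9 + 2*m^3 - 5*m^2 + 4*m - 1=2*m^3 + 6*m^2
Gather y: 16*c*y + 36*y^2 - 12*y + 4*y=36*y^2 + y*(16*c - 8)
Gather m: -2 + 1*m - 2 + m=2*m - 4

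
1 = 1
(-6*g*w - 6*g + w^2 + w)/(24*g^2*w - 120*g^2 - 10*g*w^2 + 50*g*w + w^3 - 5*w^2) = (w + 1)/(-4*g*w + 20*g + w^2 - 5*w)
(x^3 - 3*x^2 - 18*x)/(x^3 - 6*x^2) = (x + 3)/x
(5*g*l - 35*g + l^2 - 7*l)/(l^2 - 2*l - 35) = (5*g + l)/(l + 5)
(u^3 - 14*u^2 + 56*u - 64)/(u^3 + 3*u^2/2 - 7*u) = 2*(u^2 - 12*u + 32)/(u*(2*u + 7))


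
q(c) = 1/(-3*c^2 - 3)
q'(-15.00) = 0.00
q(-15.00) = 0.00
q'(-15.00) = 0.00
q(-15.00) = 0.00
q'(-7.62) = -0.00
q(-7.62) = -0.01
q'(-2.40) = -0.04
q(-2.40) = -0.05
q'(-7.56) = -0.00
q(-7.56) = -0.01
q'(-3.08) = -0.02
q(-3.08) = -0.03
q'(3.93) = 0.01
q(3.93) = -0.02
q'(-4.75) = -0.01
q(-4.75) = -0.01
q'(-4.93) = -0.01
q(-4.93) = -0.01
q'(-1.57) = -0.09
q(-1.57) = -0.10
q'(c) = 6*c/(-3*c^2 - 3)^2 = 2*c/(3*(c^2 + 1)^2)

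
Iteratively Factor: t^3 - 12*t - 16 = (t + 2)*(t^2 - 2*t - 8) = (t - 4)*(t + 2)*(t + 2)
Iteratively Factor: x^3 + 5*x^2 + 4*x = (x)*(x^2 + 5*x + 4) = x*(x + 4)*(x + 1)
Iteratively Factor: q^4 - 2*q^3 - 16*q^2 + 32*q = (q - 4)*(q^3 + 2*q^2 - 8*q) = (q - 4)*(q + 4)*(q^2 - 2*q) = (q - 4)*(q - 2)*(q + 4)*(q)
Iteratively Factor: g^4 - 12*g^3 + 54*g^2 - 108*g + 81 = (g - 3)*(g^3 - 9*g^2 + 27*g - 27) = (g - 3)^2*(g^2 - 6*g + 9) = (g - 3)^3*(g - 3)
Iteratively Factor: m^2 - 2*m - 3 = (m + 1)*(m - 3)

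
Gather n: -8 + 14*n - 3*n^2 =-3*n^2 + 14*n - 8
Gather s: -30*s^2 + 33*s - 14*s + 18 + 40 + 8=-30*s^2 + 19*s + 66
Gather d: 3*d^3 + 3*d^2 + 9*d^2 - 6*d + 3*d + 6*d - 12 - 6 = 3*d^3 + 12*d^2 + 3*d - 18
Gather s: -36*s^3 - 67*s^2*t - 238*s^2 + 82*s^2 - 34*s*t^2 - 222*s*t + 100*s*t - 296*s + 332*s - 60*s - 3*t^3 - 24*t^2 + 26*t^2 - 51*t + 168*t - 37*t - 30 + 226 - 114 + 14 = -36*s^3 + s^2*(-67*t - 156) + s*(-34*t^2 - 122*t - 24) - 3*t^3 + 2*t^2 + 80*t + 96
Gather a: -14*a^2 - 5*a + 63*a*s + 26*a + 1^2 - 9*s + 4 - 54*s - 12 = -14*a^2 + a*(63*s + 21) - 63*s - 7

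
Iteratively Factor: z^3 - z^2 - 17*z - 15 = (z + 3)*(z^2 - 4*z - 5) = (z + 1)*(z + 3)*(z - 5)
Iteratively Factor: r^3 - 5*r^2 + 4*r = (r - 4)*(r^2 - r) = (r - 4)*(r - 1)*(r)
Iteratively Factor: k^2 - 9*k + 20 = (k - 4)*(k - 5)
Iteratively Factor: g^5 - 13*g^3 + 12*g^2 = (g + 4)*(g^4 - 4*g^3 + 3*g^2) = g*(g + 4)*(g^3 - 4*g^2 + 3*g) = g^2*(g + 4)*(g^2 - 4*g + 3) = g^2*(g - 1)*(g + 4)*(g - 3)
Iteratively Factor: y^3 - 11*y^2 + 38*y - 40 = (y - 4)*(y^2 - 7*y + 10) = (y - 4)*(y - 2)*(y - 5)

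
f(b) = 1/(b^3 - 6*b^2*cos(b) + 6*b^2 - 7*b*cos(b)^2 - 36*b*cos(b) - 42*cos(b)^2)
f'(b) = (-6*b^2*sin(b) - 3*b^2 - 14*b*sin(b)*cos(b) - 36*b*sin(b) + 12*b*cos(b) - 12*b - 84*sin(b)*cos(b) + 7*cos(b)^2 + 36*cos(b))/(b^3 - 6*b^2*cos(b) + 6*b^2 - 7*b*cos(b)^2 - 36*b*cos(b) - 42*cos(b)^2)^2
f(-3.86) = -0.07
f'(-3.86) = 0.31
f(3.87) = 0.00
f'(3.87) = -0.00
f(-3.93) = -0.10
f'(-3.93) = 0.66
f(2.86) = 0.01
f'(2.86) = -0.00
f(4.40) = 0.00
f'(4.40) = 0.00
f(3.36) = 0.00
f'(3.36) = -0.00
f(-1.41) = 0.07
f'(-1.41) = -0.07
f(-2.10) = -0.07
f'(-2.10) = -0.27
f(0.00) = -0.02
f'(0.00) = 0.02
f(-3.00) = -0.02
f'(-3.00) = 0.00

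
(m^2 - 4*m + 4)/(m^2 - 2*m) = (m - 2)/m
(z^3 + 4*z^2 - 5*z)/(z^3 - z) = (z + 5)/(z + 1)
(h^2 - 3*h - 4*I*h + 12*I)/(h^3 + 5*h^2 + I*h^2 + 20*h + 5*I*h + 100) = (h - 3)/(h^2 + 5*h*(1 + I) + 25*I)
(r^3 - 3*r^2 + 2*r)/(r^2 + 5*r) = (r^2 - 3*r + 2)/(r + 5)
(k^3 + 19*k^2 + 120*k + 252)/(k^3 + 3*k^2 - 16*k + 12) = (k^2 + 13*k + 42)/(k^2 - 3*k + 2)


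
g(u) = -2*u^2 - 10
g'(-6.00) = 24.00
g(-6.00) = -82.00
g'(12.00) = -48.00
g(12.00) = -298.00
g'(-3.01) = 12.04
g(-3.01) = -28.12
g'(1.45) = -5.80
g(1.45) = -14.20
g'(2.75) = -11.00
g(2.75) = -25.12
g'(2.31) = -9.24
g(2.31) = -20.67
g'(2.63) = -10.52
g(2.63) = -23.83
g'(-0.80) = 3.20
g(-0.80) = -11.28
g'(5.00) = -20.00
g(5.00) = -60.00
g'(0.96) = -3.84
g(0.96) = -11.84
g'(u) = -4*u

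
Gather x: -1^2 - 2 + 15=12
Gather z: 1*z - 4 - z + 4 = 0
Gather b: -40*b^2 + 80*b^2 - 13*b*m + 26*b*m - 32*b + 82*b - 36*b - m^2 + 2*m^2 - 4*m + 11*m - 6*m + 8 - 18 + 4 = 40*b^2 + b*(13*m + 14) + m^2 + m - 6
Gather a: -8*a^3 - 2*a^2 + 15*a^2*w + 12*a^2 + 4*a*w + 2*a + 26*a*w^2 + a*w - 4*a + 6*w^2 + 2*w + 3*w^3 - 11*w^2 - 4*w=-8*a^3 + a^2*(15*w + 10) + a*(26*w^2 + 5*w - 2) + 3*w^3 - 5*w^2 - 2*w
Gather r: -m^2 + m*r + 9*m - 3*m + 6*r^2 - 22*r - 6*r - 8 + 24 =-m^2 + 6*m + 6*r^2 + r*(m - 28) + 16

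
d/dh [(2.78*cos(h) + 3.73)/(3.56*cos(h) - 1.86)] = 18.4496*sin(h)/(3.56*cos(h) - 1.86)^2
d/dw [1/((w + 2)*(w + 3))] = (-2*w - 5)/(w^4 + 10*w^3 + 37*w^2 + 60*w + 36)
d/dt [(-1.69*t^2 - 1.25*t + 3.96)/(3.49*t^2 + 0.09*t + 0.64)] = (4.2104*t^2 - 29.804*t - 1.1564)/(12.1801*t^4 + 0.6282*t^3 + 4.4753*t^2 + 0.1152*t + 0.4096)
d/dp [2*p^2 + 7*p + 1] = 4*p + 7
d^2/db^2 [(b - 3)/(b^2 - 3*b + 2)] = 2*(3*(2 - b)*(b^2 - 3*b + 2) + (b - 3)*(2*b - 3)^2)/(b^2 - 3*b + 2)^3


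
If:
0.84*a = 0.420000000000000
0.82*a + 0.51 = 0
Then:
No Solution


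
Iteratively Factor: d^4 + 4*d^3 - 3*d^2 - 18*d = (d + 3)*(d^3 + d^2 - 6*d) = (d - 2)*(d + 3)*(d^2 + 3*d) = (d - 2)*(d + 3)^2*(d)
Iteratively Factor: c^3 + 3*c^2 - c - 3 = (c - 1)*(c^2 + 4*c + 3) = (c - 1)*(c + 3)*(c + 1)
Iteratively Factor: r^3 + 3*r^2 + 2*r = (r + 1)*(r^2 + 2*r) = (r + 1)*(r + 2)*(r)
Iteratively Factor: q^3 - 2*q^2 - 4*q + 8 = (q - 2)*(q^2 - 4) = (q - 2)*(q + 2)*(q - 2)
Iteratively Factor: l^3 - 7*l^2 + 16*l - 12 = (l - 3)*(l^2 - 4*l + 4) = (l - 3)*(l - 2)*(l - 2)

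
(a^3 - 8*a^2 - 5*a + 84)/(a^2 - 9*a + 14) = (a^2 - a - 12)/(a - 2)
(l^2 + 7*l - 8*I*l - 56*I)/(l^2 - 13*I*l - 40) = (l + 7)/(l - 5*I)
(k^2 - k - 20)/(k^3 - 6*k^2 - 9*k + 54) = (k^2 - k - 20)/(k^3 - 6*k^2 - 9*k + 54)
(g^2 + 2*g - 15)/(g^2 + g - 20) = (g - 3)/(g - 4)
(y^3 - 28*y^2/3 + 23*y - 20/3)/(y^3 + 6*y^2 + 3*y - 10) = (3*y^3 - 28*y^2 + 69*y - 20)/(3*(y^3 + 6*y^2 + 3*y - 10))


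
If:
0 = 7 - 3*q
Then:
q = 7/3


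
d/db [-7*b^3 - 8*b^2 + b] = -21*b^2 - 16*b + 1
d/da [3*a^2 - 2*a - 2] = 6*a - 2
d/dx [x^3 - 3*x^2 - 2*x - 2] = 3*x^2 - 6*x - 2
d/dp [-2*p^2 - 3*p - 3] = -4*p - 3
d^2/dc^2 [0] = 0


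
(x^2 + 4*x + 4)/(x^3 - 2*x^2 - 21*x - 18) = (x^2 + 4*x + 4)/(x^3 - 2*x^2 - 21*x - 18)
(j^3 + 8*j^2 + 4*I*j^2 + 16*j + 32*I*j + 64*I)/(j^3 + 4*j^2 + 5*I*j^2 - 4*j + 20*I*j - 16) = (j + 4)/(j + I)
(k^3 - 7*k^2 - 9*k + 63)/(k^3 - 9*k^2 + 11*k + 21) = (k + 3)/(k + 1)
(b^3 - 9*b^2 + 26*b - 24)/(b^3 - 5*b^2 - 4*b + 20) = (b^2 - 7*b + 12)/(b^2 - 3*b - 10)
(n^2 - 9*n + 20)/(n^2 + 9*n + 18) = (n^2 - 9*n + 20)/(n^2 + 9*n + 18)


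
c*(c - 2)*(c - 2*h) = c^3 - 2*c^2*h - 2*c^2 + 4*c*h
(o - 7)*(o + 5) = o^2 - 2*o - 35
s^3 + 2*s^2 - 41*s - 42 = (s - 6)*(s + 1)*(s + 7)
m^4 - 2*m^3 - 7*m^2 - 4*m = m*(m - 4)*(m + 1)^2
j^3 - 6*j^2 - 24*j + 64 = (j - 8)*(j - 2)*(j + 4)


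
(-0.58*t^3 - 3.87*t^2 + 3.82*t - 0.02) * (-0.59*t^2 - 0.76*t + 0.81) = 0.3422*t^5 + 2.7241*t^4 + 0.2176*t^3 - 6.0261*t^2 + 3.1094*t - 0.0162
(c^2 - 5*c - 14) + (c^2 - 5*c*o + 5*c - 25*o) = 2*c^2 - 5*c*o - 25*o - 14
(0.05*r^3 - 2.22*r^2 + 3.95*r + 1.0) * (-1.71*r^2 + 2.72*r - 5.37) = -0.0855*r^5 + 3.9322*r^4 - 13.0614*r^3 + 20.9554*r^2 - 18.4915*r - 5.37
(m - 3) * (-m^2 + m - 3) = -m^3 + 4*m^2 - 6*m + 9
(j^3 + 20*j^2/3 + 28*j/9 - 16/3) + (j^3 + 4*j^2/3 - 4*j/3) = 2*j^3 + 8*j^2 + 16*j/9 - 16/3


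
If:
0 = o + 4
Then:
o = -4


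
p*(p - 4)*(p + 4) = p^3 - 16*p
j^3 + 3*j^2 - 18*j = j*(j - 3)*(j + 6)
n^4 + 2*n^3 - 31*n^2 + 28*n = n*(n - 4)*(n - 1)*(n + 7)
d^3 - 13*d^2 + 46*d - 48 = (d - 8)*(d - 3)*(d - 2)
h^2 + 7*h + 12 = (h + 3)*(h + 4)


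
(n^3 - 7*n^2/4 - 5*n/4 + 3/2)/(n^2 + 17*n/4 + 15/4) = (4*n^3 - 7*n^2 - 5*n + 6)/(4*n^2 + 17*n + 15)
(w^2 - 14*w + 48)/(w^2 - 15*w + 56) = (w - 6)/(w - 7)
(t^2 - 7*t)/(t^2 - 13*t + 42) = t/(t - 6)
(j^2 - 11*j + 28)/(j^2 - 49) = (j - 4)/(j + 7)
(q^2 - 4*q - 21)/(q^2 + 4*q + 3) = (q - 7)/(q + 1)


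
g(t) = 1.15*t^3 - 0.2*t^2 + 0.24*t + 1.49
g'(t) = 3.45*t^2 - 0.4*t + 0.24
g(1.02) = 2.75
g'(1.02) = 3.42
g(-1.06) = -0.36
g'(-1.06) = 4.54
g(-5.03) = -151.13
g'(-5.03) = 89.54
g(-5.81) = -232.20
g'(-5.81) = 119.02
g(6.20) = 269.37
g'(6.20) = 130.38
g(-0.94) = 0.13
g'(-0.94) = 3.66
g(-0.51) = 1.16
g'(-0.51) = 1.34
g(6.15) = 262.90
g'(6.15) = 128.27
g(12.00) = 1962.77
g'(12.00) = 492.24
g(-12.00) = -2017.39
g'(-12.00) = 501.84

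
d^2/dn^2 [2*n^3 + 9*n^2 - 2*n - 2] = 12*n + 18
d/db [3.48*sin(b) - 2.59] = 3.48*cos(b)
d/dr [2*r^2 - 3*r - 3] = 4*r - 3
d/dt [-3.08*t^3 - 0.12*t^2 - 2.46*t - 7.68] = -9.24*t^2 - 0.24*t - 2.46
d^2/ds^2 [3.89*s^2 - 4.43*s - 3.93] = 7.78000000000000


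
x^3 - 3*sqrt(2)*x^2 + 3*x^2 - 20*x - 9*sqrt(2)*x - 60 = (x + 3)*(x - 5*sqrt(2))*(x + 2*sqrt(2))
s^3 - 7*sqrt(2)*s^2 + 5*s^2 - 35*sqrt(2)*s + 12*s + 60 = (s + 5)*(s - 6*sqrt(2))*(s - sqrt(2))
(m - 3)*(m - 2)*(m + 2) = m^3 - 3*m^2 - 4*m + 12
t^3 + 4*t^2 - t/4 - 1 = (t - 1/2)*(t + 1/2)*(t + 4)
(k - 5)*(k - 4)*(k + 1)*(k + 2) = k^4 - 6*k^3 - 5*k^2 + 42*k + 40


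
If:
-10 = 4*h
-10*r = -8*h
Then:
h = -5/2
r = -2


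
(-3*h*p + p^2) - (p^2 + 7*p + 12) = -3*h*p - 7*p - 12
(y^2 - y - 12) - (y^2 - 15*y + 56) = 14*y - 68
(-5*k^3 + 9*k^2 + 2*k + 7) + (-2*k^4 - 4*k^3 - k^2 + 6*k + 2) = -2*k^4 - 9*k^3 + 8*k^2 + 8*k + 9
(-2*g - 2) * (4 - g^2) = 2*g^3 + 2*g^2 - 8*g - 8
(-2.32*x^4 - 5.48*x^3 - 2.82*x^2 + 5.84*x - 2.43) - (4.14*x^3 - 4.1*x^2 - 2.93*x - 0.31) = -2.32*x^4 - 9.62*x^3 + 1.28*x^2 + 8.77*x - 2.12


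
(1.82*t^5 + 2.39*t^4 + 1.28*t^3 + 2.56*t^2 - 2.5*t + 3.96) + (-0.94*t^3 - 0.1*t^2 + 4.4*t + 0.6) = 1.82*t^5 + 2.39*t^4 + 0.34*t^3 + 2.46*t^2 + 1.9*t + 4.56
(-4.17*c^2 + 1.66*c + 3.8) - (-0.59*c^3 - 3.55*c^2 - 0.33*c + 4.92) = 0.59*c^3 - 0.62*c^2 + 1.99*c - 1.12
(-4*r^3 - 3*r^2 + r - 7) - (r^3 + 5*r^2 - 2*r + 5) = -5*r^3 - 8*r^2 + 3*r - 12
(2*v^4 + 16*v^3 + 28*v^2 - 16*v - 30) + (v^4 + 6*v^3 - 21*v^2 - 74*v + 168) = 3*v^4 + 22*v^3 + 7*v^2 - 90*v + 138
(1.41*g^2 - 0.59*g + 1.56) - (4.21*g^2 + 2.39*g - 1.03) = -2.8*g^2 - 2.98*g + 2.59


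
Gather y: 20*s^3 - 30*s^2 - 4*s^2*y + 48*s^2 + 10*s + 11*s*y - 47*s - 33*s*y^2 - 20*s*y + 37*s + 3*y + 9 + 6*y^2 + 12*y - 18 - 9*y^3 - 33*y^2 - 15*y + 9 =20*s^3 + 18*s^2 - 9*y^3 + y^2*(-33*s - 27) + y*(-4*s^2 - 9*s)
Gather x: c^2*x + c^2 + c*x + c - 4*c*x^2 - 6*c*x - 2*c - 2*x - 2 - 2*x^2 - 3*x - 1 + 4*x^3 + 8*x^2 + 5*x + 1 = c^2 - c + 4*x^3 + x^2*(6 - 4*c) + x*(c^2 - 5*c) - 2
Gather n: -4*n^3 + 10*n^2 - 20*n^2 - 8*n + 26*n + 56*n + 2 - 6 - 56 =-4*n^3 - 10*n^2 + 74*n - 60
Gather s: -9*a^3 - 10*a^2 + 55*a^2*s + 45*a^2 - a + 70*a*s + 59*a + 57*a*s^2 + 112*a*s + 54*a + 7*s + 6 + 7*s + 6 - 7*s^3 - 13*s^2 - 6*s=-9*a^3 + 35*a^2 + 112*a - 7*s^3 + s^2*(57*a - 13) + s*(55*a^2 + 182*a + 8) + 12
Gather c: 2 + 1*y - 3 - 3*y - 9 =-2*y - 10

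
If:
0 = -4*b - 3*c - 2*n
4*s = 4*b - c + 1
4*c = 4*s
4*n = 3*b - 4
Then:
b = 14/79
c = 27/79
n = -137/158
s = 27/79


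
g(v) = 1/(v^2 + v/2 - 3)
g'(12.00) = 0.00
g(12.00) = 0.01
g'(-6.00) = 0.01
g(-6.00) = 0.03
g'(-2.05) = 114.26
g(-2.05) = 5.63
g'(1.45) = -114.26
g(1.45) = -5.80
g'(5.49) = -0.01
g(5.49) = 0.03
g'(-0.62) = 0.09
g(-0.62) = -0.34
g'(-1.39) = 0.73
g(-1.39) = -0.57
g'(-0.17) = -0.02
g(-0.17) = -0.33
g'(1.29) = -6.45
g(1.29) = -1.45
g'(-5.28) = 0.02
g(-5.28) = 0.04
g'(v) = (-2*v - 1/2)/(v^2 + v/2 - 3)^2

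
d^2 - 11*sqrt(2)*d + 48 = (d - 8*sqrt(2))*(d - 3*sqrt(2))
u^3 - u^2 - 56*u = u*(u - 8)*(u + 7)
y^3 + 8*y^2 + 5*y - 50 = (y - 2)*(y + 5)^2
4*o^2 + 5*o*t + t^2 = (o + t)*(4*o + t)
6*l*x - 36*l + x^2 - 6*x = (6*l + x)*(x - 6)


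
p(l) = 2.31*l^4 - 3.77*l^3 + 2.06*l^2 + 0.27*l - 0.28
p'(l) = 9.24*l^3 - 11.31*l^2 + 4.12*l + 0.27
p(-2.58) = 179.83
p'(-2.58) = -244.33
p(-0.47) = 0.55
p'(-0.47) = -5.12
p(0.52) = 0.06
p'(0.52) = 0.65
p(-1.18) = 12.94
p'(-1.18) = -35.52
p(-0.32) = -0.01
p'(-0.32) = -2.51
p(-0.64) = 1.77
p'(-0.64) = -9.42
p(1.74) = 7.74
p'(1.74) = 21.87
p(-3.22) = 394.41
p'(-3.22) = -438.75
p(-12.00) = 54707.84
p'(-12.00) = -17644.53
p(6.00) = 2254.94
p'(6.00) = 1613.67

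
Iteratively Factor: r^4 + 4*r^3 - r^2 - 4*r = (r - 1)*(r^3 + 5*r^2 + 4*r) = (r - 1)*(r + 1)*(r^2 + 4*r) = (r - 1)*(r + 1)*(r + 4)*(r)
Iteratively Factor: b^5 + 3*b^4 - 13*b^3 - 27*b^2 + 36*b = (b - 1)*(b^4 + 4*b^3 - 9*b^2 - 36*b) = (b - 1)*(b + 4)*(b^3 - 9*b) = b*(b - 1)*(b + 4)*(b^2 - 9) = b*(b - 3)*(b - 1)*(b + 4)*(b + 3)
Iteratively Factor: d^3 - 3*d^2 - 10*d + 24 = (d - 4)*(d^2 + d - 6) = (d - 4)*(d + 3)*(d - 2)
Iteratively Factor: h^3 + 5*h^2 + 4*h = (h)*(h^2 + 5*h + 4) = h*(h + 4)*(h + 1)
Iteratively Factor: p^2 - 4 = (p - 2)*(p + 2)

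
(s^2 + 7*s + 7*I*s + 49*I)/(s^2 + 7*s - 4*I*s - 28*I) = (s + 7*I)/(s - 4*I)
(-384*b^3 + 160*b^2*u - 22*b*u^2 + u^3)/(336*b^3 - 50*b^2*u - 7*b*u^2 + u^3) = (-8*b + u)/(7*b + u)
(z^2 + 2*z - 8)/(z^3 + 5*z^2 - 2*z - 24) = 1/(z + 3)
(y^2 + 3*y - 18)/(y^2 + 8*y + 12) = (y - 3)/(y + 2)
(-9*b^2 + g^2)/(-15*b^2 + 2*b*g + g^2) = (3*b + g)/(5*b + g)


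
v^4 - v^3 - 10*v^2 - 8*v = v*(v - 4)*(v + 1)*(v + 2)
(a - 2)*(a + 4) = a^2 + 2*a - 8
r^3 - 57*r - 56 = (r - 8)*(r + 1)*(r + 7)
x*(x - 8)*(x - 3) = x^3 - 11*x^2 + 24*x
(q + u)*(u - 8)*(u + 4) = q*u^2 - 4*q*u - 32*q + u^3 - 4*u^2 - 32*u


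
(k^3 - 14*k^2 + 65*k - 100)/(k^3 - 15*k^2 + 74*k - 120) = (k - 5)/(k - 6)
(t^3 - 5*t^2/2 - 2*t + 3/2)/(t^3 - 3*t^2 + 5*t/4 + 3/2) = 2*(2*t^3 - 5*t^2 - 4*t + 3)/(4*t^3 - 12*t^2 + 5*t + 6)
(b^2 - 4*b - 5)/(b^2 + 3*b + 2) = (b - 5)/(b + 2)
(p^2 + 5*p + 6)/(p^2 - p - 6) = (p + 3)/(p - 3)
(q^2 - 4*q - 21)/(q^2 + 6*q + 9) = (q - 7)/(q + 3)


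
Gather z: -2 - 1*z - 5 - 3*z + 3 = -4*z - 4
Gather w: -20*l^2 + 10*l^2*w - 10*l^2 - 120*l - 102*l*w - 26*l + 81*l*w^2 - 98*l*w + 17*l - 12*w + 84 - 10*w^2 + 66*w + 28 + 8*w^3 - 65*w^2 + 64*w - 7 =-30*l^2 - 129*l + 8*w^3 + w^2*(81*l - 75) + w*(10*l^2 - 200*l + 118) + 105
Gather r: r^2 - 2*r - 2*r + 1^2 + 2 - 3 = r^2 - 4*r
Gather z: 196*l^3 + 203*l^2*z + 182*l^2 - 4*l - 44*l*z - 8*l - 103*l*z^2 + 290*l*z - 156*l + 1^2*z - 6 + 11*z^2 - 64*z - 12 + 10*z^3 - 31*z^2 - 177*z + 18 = 196*l^3 + 182*l^2 - 168*l + 10*z^3 + z^2*(-103*l - 20) + z*(203*l^2 + 246*l - 240)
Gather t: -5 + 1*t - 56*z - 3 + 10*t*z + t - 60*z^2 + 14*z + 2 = t*(10*z + 2) - 60*z^2 - 42*z - 6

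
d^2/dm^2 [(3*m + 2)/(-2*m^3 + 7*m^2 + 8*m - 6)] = 2*(-36*m^5 + 78*m^4 + 29*m^3 + 18*m^2 - 642*m - 356)/(8*m^9 - 84*m^8 + 198*m^7 + 401*m^6 - 1296*m^5 - 1038*m^4 + 1720*m^3 + 396*m^2 - 864*m + 216)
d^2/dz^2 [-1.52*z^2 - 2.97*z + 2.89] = -3.04000000000000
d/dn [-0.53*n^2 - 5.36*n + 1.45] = -1.06*n - 5.36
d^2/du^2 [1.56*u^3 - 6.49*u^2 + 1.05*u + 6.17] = 9.36*u - 12.98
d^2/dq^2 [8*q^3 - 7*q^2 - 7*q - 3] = 48*q - 14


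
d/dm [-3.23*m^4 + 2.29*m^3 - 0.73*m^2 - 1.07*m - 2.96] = -12.92*m^3 + 6.87*m^2 - 1.46*m - 1.07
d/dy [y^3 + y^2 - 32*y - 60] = 3*y^2 + 2*y - 32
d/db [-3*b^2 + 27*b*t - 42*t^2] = -6*b + 27*t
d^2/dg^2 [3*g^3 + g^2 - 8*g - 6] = 18*g + 2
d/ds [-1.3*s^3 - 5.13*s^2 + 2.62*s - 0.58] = -3.9*s^2 - 10.26*s + 2.62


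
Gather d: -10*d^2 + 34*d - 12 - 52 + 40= -10*d^2 + 34*d - 24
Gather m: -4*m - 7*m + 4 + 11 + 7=22 - 11*m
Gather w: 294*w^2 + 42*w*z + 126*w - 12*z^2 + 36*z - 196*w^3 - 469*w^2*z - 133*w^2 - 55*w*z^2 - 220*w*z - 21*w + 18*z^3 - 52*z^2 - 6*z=-196*w^3 + w^2*(161 - 469*z) + w*(-55*z^2 - 178*z + 105) + 18*z^3 - 64*z^2 + 30*z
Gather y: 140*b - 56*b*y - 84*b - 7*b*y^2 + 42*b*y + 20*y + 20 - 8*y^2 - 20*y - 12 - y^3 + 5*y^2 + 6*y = 56*b - y^3 + y^2*(-7*b - 3) + y*(6 - 14*b) + 8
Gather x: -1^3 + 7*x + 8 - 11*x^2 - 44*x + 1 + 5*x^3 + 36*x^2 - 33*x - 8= 5*x^3 + 25*x^2 - 70*x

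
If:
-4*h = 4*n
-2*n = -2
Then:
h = -1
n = 1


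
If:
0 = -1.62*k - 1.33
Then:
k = -0.82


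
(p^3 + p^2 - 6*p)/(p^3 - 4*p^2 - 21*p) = (p - 2)/(p - 7)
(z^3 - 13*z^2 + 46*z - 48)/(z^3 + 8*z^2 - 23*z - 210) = (z^3 - 13*z^2 + 46*z - 48)/(z^3 + 8*z^2 - 23*z - 210)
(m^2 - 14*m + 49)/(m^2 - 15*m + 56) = (m - 7)/(m - 8)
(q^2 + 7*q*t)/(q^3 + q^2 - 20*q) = (q + 7*t)/(q^2 + q - 20)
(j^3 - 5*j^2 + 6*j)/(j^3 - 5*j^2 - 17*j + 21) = j*(j^2 - 5*j + 6)/(j^3 - 5*j^2 - 17*j + 21)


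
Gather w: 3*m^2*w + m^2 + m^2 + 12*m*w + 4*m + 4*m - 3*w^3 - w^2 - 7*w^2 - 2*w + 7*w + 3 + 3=2*m^2 + 8*m - 3*w^3 - 8*w^2 + w*(3*m^2 + 12*m + 5) + 6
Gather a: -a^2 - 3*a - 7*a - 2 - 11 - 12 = -a^2 - 10*a - 25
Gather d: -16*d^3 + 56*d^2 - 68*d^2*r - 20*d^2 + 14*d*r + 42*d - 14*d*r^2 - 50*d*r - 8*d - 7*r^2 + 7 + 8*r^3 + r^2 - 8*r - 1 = -16*d^3 + d^2*(36 - 68*r) + d*(-14*r^2 - 36*r + 34) + 8*r^3 - 6*r^2 - 8*r + 6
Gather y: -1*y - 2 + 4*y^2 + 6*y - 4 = 4*y^2 + 5*y - 6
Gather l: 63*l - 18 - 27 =63*l - 45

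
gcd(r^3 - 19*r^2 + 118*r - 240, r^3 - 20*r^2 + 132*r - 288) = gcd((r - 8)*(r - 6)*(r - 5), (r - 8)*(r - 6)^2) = r^2 - 14*r + 48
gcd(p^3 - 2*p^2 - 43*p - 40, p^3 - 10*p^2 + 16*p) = p - 8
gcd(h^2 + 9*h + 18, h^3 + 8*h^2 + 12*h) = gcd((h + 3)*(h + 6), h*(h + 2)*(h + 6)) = h + 6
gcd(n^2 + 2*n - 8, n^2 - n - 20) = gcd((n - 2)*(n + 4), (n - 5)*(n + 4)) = n + 4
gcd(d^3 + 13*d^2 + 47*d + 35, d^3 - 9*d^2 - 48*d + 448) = d + 7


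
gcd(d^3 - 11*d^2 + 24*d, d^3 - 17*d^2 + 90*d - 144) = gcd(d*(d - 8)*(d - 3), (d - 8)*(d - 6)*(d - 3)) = d^2 - 11*d + 24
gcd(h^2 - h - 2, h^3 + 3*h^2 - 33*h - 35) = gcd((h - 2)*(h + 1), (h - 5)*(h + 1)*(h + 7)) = h + 1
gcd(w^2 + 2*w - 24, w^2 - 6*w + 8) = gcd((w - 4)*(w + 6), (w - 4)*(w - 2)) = w - 4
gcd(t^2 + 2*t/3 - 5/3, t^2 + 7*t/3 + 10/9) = t + 5/3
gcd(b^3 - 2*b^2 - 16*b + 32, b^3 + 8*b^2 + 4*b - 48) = b^2 + 2*b - 8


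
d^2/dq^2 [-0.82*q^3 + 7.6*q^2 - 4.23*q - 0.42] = 15.2 - 4.92*q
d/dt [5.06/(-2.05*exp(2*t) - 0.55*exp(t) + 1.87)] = (20.746*exp(t) + 2.783)*exp(t)/(2.05*exp(2*t) + 0.55*exp(t) - 1.87)^2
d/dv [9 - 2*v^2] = -4*v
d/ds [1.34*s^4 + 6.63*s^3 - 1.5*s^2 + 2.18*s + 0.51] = 5.36*s^3 + 19.89*s^2 - 3.0*s + 2.18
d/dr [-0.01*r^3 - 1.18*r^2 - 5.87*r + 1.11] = -0.03*r^2 - 2.36*r - 5.87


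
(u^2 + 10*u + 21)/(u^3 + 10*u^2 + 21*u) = 1/u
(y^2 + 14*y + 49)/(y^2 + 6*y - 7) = (y + 7)/(y - 1)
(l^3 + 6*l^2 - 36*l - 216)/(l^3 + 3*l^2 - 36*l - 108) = (l + 6)/(l + 3)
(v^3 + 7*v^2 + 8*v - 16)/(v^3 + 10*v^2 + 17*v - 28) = (v + 4)/(v + 7)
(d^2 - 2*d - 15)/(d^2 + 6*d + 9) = (d - 5)/(d + 3)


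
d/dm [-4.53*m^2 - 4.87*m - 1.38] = -9.06*m - 4.87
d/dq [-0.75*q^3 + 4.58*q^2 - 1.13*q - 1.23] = -2.25*q^2 + 9.16*q - 1.13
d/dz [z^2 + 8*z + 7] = 2*z + 8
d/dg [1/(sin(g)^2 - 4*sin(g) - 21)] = 2*(2 - sin(g))*cos(g)/((sin(g) - 7)^2*(sin(g) + 3)^2)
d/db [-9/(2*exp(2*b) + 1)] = 36*exp(2*b)/(2*exp(2*b) + 1)^2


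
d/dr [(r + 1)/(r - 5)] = -6/(r - 5)^2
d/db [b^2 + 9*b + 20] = 2*b + 9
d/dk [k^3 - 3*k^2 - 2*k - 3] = 3*k^2 - 6*k - 2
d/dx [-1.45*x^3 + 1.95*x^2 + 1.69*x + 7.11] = -4.35*x^2 + 3.9*x + 1.69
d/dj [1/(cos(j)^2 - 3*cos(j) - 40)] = (2*cos(j) - 3)*sin(j)/(sin(j)^2 + 3*cos(j) + 39)^2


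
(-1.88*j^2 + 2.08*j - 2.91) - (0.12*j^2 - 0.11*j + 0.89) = -2.0*j^2 + 2.19*j - 3.8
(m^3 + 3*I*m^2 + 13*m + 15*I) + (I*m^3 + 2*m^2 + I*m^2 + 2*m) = m^3 + I*m^3 + 2*m^2 + 4*I*m^2 + 15*m + 15*I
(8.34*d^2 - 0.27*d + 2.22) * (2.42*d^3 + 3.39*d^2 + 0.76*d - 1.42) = 20.1828*d^5 + 27.6192*d^4 + 10.7955*d^3 - 4.5222*d^2 + 2.0706*d - 3.1524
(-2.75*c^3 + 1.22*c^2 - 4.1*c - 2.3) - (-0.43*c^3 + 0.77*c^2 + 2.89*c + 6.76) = -2.32*c^3 + 0.45*c^2 - 6.99*c - 9.06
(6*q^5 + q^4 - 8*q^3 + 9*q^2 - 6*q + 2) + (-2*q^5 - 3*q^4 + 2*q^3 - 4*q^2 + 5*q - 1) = 4*q^5 - 2*q^4 - 6*q^3 + 5*q^2 - q + 1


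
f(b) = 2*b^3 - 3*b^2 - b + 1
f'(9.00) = 431.00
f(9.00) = 1207.00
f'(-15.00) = 1439.00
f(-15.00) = -7409.00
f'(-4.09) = 123.91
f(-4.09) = -181.93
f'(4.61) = 98.85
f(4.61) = 128.58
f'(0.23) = -2.06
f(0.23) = 0.64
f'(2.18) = 14.43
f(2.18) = 5.28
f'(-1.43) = 19.85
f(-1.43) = -9.55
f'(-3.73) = 104.86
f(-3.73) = -140.80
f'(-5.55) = 217.12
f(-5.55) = -427.77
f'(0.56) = -2.48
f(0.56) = -0.15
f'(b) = 6*b^2 - 6*b - 1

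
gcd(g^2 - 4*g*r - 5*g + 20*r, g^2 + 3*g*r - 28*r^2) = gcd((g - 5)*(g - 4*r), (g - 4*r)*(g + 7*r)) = -g + 4*r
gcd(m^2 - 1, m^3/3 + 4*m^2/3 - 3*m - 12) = 1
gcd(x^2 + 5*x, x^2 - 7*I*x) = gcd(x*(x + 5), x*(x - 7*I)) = x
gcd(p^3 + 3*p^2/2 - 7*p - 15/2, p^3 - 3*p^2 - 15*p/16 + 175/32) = p - 5/2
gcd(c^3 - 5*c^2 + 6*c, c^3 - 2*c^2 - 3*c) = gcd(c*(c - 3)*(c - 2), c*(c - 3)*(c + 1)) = c^2 - 3*c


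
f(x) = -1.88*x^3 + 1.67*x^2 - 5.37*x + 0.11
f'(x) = -5.64*x^2 + 3.34*x - 5.37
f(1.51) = -10.66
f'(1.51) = -13.19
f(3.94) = -110.11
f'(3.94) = -79.76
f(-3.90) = 157.97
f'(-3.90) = -104.18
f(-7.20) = 827.05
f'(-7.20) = -321.80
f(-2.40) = 48.61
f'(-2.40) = -45.87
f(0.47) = -2.24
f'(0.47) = -5.05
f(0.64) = -3.14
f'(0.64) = -5.54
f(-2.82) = 70.69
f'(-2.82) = -59.64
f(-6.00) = 498.53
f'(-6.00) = -228.45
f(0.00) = 0.11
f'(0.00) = -5.37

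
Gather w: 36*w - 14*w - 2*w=20*w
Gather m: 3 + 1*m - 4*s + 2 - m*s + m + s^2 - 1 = m*(2 - s) + s^2 - 4*s + 4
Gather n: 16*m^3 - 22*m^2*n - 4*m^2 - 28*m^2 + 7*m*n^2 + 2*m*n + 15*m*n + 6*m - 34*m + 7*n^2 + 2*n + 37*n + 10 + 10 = 16*m^3 - 32*m^2 - 28*m + n^2*(7*m + 7) + n*(-22*m^2 + 17*m + 39) + 20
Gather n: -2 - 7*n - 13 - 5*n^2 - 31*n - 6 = -5*n^2 - 38*n - 21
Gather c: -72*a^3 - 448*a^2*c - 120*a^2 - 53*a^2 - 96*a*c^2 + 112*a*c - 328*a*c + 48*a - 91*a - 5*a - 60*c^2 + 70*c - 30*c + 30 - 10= -72*a^3 - 173*a^2 - 48*a + c^2*(-96*a - 60) + c*(-448*a^2 - 216*a + 40) + 20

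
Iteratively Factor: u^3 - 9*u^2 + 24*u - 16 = (u - 4)*(u^2 - 5*u + 4) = (u - 4)*(u - 1)*(u - 4)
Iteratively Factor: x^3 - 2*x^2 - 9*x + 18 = (x + 3)*(x^2 - 5*x + 6) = (x - 3)*(x + 3)*(x - 2)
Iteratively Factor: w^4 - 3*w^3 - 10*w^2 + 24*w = (w + 3)*(w^3 - 6*w^2 + 8*w) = w*(w + 3)*(w^2 - 6*w + 8) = w*(w - 4)*(w + 3)*(w - 2)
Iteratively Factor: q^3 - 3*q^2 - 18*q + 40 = (q - 2)*(q^2 - q - 20) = (q - 2)*(q + 4)*(q - 5)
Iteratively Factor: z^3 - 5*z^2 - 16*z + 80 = (z + 4)*(z^2 - 9*z + 20) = (z - 5)*(z + 4)*(z - 4)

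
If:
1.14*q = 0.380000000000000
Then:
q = 0.33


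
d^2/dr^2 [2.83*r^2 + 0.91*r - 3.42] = 5.66000000000000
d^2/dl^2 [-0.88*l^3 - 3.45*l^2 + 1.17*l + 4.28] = -5.28*l - 6.9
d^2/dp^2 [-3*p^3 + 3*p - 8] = -18*p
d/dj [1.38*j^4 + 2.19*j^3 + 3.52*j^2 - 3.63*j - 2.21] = 5.52*j^3 + 6.57*j^2 + 7.04*j - 3.63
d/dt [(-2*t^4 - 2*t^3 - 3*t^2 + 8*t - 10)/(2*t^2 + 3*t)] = (-8*t^5 - 22*t^4 - 12*t^3 - 25*t^2 + 40*t + 30)/(t^2*(4*t^2 + 12*t + 9))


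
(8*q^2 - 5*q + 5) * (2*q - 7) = 16*q^3 - 66*q^2 + 45*q - 35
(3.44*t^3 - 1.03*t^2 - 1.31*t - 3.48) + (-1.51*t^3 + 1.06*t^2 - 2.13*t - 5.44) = 1.93*t^3 + 0.03*t^2 - 3.44*t - 8.92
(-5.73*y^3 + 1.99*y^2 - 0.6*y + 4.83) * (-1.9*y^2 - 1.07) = 10.887*y^5 - 3.781*y^4 + 7.2711*y^3 - 11.3063*y^2 + 0.642*y - 5.1681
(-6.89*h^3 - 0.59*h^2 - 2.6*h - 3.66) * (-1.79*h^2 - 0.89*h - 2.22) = 12.3331*h^5 + 7.1882*h^4 + 20.4749*h^3 + 10.1752*h^2 + 9.0294*h + 8.1252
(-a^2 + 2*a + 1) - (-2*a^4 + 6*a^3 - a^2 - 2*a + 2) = 2*a^4 - 6*a^3 + 4*a - 1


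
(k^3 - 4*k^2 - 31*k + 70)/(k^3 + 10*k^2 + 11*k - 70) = (k - 7)/(k + 7)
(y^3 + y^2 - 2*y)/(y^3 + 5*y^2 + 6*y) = (y - 1)/(y + 3)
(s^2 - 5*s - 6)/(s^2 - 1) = (s - 6)/(s - 1)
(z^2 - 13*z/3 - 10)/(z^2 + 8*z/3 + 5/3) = (z - 6)/(z + 1)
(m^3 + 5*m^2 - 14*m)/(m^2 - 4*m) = (m^2 + 5*m - 14)/(m - 4)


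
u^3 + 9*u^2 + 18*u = u*(u + 3)*(u + 6)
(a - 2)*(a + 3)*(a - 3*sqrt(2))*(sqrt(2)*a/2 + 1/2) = sqrt(2)*a^4/2 - 5*a^3/2 + sqrt(2)*a^3/2 - 9*sqrt(2)*a^2/2 - 5*a^2/2 - 3*sqrt(2)*a/2 + 15*a + 9*sqrt(2)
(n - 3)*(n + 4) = n^2 + n - 12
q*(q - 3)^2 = q^3 - 6*q^2 + 9*q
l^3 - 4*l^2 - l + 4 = (l - 4)*(l - 1)*(l + 1)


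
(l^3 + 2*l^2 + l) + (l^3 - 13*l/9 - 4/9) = 2*l^3 + 2*l^2 - 4*l/9 - 4/9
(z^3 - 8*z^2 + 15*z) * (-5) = -5*z^3 + 40*z^2 - 75*z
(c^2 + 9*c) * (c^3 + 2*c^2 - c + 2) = c^5 + 11*c^4 + 17*c^3 - 7*c^2 + 18*c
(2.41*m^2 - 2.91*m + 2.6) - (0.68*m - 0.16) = 2.41*m^2 - 3.59*m + 2.76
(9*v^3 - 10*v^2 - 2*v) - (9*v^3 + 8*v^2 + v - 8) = -18*v^2 - 3*v + 8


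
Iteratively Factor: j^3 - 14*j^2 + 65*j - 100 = (j - 4)*(j^2 - 10*j + 25) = (j - 5)*(j - 4)*(j - 5)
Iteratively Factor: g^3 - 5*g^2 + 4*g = (g - 1)*(g^2 - 4*g) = (g - 4)*(g - 1)*(g)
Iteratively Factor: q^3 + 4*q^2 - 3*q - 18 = (q + 3)*(q^2 + q - 6) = (q - 2)*(q + 3)*(q + 3)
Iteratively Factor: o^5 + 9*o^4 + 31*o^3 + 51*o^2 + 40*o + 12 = (o + 2)*(o^4 + 7*o^3 + 17*o^2 + 17*o + 6) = (o + 2)^2*(o^3 + 5*o^2 + 7*o + 3) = (o + 2)^2*(o + 3)*(o^2 + 2*o + 1) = (o + 1)*(o + 2)^2*(o + 3)*(o + 1)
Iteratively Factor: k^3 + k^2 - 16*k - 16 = (k + 4)*(k^2 - 3*k - 4) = (k - 4)*(k + 4)*(k + 1)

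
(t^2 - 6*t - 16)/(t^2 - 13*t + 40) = (t + 2)/(t - 5)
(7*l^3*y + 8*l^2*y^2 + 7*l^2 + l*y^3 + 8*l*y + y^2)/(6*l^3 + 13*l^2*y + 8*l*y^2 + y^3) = (7*l^2*y + l*y^2 + 7*l + y)/(6*l^2 + 7*l*y + y^2)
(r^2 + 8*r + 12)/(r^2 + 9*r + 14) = (r + 6)/(r + 7)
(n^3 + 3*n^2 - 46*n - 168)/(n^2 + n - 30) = (n^2 - 3*n - 28)/(n - 5)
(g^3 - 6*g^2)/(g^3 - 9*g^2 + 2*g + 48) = g^2*(g - 6)/(g^3 - 9*g^2 + 2*g + 48)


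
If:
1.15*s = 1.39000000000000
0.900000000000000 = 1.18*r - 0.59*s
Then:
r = 1.37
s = 1.21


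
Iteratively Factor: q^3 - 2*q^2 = (q)*(q^2 - 2*q) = q*(q - 2)*(q)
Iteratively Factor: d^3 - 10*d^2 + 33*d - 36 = (d - 4)*(d^2 - 6*d + 9) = (d - 4)*(d - 3)*(d - 3)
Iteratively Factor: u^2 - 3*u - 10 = (u + 2)*(u - 5)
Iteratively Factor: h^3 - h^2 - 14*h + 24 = (h - 2)*(h^2 + h - 12) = (h - 3)*(h - 2)*(h + 4)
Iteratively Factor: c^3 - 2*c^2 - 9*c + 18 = (c + 3)*(c^2 - 5*c + 6) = (c - 2)*(c + 3)*(c - 3)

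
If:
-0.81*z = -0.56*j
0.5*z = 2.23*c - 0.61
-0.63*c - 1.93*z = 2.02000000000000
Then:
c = 0.04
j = -1.53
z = -1.06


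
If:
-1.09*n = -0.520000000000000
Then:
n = 0.48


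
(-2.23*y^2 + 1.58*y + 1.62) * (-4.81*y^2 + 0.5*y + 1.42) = 10.7263*y^4 - 8.7148*y^3 - 10.1688*y^2 + 3.0536*y + 2.3004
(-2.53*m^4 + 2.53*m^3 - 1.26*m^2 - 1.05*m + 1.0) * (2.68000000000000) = -6.7804*m^4 + 6.7804*m^3 - 3.3768*m^2 - 2.814*m + 2.68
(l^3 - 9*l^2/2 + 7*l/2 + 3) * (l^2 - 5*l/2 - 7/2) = l^5 - 7*l^4 + 45*l^3/4 + 10*l^2 - 79*l/4 - 21/2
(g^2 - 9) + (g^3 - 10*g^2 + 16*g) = g^3 - 9*g^2 + 16*g - 9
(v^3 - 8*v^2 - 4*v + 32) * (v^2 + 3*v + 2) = v^5 - 5*v^4 - 26*v^3 + 4*v^2 + 88*v + 64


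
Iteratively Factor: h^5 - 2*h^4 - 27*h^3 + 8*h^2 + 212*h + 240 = (h - 5)*(h^4 + 3*h^3 - 12*h^2 - 52*h - 48) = (h - 5)*(h + 2)*(h^3 + h^2 - 14*h - 24) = (h - 5)*(h + 2)*(h + 3)*(h^2 - 2*h - 8) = (h - 5)*(h - 4)*(h + 2)*(h + 3)*(h + 2)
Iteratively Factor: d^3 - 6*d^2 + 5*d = (d)*(d^2 - 6*d + 5) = d*(d - 1)*(d - 5)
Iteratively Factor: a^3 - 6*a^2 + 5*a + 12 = (a + 1)*(a^2 - 7*a + 12) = (a - 4)*(a + 1)*(a - 3)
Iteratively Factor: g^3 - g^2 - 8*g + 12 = (g - 2)*(g^2 + g - 6) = (g - 2)*(g + 3)*(g - 2)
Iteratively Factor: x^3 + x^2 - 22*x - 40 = (x + 2)*(x^2 - x - 20) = (x - 5)*(x + 2)*(x + 4)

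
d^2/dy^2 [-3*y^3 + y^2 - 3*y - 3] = 2 - 18*y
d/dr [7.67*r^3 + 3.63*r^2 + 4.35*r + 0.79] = 23.01*r^2 + 7.26*r + 4.35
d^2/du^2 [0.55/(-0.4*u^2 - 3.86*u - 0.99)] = (0.176*u^2 + 1.6984*u - 0.55*(0.8*u + 3.86)*(1.6*u + 7.72) + 0.4356)/(0.4*u^2 + 3.86*u + 0.99)^3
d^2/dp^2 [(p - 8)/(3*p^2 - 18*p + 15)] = 2*((14 - 3*p)*(p^2 - 6*p + 5) + 4*(p - 8)*(p - 3)^2)/(3*(p^2 - 6*p + 5)^3)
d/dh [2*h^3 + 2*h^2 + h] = 6*h^2 + 4*h + 1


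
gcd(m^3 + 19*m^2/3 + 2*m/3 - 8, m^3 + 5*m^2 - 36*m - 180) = m + 6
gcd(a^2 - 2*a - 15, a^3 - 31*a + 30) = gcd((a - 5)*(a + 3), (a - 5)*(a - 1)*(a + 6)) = a - 5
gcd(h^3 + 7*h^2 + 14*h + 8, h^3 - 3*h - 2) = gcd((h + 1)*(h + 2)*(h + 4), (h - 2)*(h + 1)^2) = h + 1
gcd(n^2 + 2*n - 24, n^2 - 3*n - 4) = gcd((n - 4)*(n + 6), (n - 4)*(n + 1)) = n - 4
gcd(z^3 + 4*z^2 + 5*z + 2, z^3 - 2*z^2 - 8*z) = z + 2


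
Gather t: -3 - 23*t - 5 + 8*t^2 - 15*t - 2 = 8*t^2 - 38*t - 10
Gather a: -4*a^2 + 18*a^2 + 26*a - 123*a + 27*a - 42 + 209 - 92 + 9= 14*a^2 - 70*a + 84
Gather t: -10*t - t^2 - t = -t^2 - 11*t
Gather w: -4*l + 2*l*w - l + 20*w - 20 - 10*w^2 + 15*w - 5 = -5*l - 10*w^2 + w*(2*l + 35) - 25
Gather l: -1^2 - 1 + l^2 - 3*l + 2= l^2 - 3*l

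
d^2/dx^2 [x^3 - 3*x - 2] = 6*x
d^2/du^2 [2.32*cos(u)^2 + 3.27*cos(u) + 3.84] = -3.27*cos(u) - 4.64*cos(2*u)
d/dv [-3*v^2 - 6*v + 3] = -6*v - 6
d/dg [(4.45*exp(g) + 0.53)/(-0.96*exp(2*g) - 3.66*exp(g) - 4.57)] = (4.272*exp(2*g) + 1.0176*exp(g) - 18.3967)*exp(g)/(0.9216*exp(4*g) + 7.0272*exp(3*g) + 22.17*exp(2*g) + 33.4524*exp(g) + 20.8849)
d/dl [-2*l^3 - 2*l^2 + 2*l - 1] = -6*l^2 - 4*l + 2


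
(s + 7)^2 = s^2 + 14*s + 49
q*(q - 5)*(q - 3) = q^3 - 8*q^2 + 15*q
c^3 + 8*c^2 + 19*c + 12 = (c + 1)*(c + 3)*(c + 4)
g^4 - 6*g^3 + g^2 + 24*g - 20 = (g - 5)*(g - 2)*(g - 1)*(g + 2)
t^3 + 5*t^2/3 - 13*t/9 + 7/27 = (t - 1/3)^2*(t + 7/3)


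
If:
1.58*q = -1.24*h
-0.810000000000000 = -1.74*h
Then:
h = 0.47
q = -0.37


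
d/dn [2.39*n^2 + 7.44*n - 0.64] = 4.78*n + 7.44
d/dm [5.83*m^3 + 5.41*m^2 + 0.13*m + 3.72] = 17.49*m^2 + 10.82*m + 0.13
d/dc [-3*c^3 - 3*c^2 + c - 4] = -9*c^2 - 6*c + 1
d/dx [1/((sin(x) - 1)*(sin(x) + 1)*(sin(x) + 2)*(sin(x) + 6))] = 2*(-2*sin(x)^3 - 12*sin(x)^2 - 11*sin(x) + 4)/((sin(x) + 2)^2*(sin(x) + 6)^2*cos(x)^3)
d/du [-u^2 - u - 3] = -2*u - 1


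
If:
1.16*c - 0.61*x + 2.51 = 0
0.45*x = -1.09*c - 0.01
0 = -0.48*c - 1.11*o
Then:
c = -0.96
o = 0.41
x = 2.30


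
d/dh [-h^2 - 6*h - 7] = -2*h - 6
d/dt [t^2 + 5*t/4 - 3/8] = 2*t + 5/4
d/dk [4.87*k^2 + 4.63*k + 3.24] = 9.74*k + 4.63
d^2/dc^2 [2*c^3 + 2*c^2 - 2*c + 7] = 12*c + 4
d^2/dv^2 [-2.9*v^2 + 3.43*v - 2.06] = -5.80000000000000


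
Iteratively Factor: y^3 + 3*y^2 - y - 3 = (y + 3)*(y^2 - 1) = (y + 1)*(y + 3)*(y - 1)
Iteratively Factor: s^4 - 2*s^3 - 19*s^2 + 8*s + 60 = (s + 2)*(s^3 - 4*s^2 - 11*s + 30) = (s - 5)*(s + 2)*(s^2 + s - 6) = (s - 5)*(s - 2)*(s + 2)*(s + 3)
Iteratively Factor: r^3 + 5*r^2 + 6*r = (r + 2)*(r^2 + 3*r) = r*(r + 2)*(r + 3)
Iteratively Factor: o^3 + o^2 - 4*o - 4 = (o + 2)*(o^2 - o - 2) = (o - 2)*(o + 2)*(o + 1)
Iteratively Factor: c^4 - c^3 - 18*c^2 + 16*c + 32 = (c + 4)*(c^3 - 5*c^2 + 2*c + 8) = (c - 4)*(c + 4)*(c^2 - c - 2) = (c - 4)*(c - 2)*(c + 4)*(c + 1)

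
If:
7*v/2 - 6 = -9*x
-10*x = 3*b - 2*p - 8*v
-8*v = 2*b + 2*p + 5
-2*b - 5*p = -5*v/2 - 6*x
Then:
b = -1078/405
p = 1499/810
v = -19/45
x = 673/810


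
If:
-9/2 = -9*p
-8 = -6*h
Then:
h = 4/3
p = 1/2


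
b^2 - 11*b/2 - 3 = (b - 6)*(b + 1/2)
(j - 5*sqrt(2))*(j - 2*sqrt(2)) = j^2 - 7*sqrt(2)*j + 20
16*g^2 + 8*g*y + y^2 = (4*g + y)^2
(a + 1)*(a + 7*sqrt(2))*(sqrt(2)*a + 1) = sqrt(2)*a^3 + sqrt(2)*a^2 + 15*a^2 + 7*sqrt(2)*a + 15*a + 7*sqrt(2)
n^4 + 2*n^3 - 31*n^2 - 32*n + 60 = (n - 5)*(n - 1)*(n + 2)*(n + 6)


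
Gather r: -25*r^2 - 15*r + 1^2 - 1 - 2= -25*r^2 - 15*r - 2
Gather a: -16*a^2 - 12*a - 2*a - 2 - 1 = -16*a^2 - 14*a - 3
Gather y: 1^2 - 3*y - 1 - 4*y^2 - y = -4*y^2 - 4*y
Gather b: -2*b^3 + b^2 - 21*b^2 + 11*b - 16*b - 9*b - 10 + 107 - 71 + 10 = -2*b^3 - 20*b^2 - 14*b + 36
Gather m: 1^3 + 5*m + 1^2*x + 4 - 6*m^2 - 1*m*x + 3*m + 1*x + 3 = -6*m^2 + m*(8 - x) + 2*x + 8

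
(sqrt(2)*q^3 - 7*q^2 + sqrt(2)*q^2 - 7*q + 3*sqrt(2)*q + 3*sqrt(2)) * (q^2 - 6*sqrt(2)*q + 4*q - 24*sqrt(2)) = sqrt(2)*q^5 - 19*q^4 + 5*sqrt(2)*q^4 - 95*q^3 + 49*sqrt(2)*q^3 - 112*q^2 + 225*sqrt(2)*q^2 - 180*q + 180*sqrt(2)*q - 144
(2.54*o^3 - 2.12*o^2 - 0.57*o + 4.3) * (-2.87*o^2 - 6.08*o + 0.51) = -7.2898*o^5 - 9.3588*o^4 + 15.8209*o^3 - 9.9566*o^2 - 26.4347*o + 2.193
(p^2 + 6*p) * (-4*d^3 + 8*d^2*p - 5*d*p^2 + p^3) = -4*d^3*p^2 - 24*d^3*p + 8*d^2*p^3 + 48*d^2*p^2 - 5*d*p^4 - 30*d*p^3 + p^5 + 6*p^4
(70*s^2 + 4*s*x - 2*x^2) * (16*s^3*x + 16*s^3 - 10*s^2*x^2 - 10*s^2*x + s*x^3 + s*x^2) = 1120*s^5*x + 1120*s^5 - 636*s^4*x^2 - 636*s^4*x - 2*s^3*x^3 - 2*s^3*x^2 + 24*s^2*x^4 + 24*s^2*x^3 - 2*s*x^5 - 2*s*x^4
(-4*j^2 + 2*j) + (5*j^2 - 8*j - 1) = j^2 - 6*j - 1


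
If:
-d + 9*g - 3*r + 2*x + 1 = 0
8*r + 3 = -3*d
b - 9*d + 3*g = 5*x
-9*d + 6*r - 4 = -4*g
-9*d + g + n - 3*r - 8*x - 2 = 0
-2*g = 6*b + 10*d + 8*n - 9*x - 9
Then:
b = -17797/65382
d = -23279/32691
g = -9595/21794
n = 6563/1923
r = -2353/21794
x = 31487/32691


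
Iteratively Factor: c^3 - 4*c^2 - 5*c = (c - 5)*(c^2 + c) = (c - 5)*(c + 1)*(c)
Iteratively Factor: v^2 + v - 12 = (v + 4)*(v - 3)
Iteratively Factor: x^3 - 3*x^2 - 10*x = (x + 2)*(x^2 - 5*x) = (x - 5)*(x + 2)*(x)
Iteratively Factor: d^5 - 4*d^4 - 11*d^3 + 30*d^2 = (d + 3)*(d^4 - 7*d^3 + 10*d^2) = (d - 2)*(d + 3)*(d^3 - 5*d^2) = d*(d - 2)*(d + 3)*(d^2 - 5*d) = d*(d - 5)*(d - 2)*(d + 3)*(d)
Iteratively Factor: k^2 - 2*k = (k)*(k - 2)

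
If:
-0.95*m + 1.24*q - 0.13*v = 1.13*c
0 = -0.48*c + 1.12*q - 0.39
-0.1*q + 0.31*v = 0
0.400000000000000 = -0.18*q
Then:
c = -6.00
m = 4.33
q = -2.22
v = -0.72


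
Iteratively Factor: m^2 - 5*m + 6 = (m - 3)*(m - 2)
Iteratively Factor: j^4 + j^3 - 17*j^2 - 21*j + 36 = (j + 3)*(j^3 - 2*j^2 - 11*j + 12) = (j - 4)*(j + 3)*(j^2 + 2*j - 3) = (j - 4)*(j + 3)^2*(j - 1)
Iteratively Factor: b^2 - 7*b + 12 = (b - 4)*(b - 3)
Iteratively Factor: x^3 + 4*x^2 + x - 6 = (x - 1)*(x^2 + 5*x + 6) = (x - 1)*(x + 3)*(x + 2)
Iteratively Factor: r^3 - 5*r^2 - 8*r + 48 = (r - 4)*(r^2 - r - 12) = (r - 4)^2*(r + 3)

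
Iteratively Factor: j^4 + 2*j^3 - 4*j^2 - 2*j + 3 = (j + 1)*(j^3 + j^2 - 5*j + 3) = (j + 1)*(j + 3)*(j^2 - 2*j + 1) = (j - 1)*(j + 1)*(j + 3)*(j - 1)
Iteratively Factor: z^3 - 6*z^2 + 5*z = (z - 5)*(z^2 - z) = (z - 5)*(z - 1)*(z)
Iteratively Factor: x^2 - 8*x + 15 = (x - 3)*(x - 5)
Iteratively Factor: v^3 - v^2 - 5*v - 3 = (v - 3)*(v^2 + 2*v + 1) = (v - 3)*(v + 1)*(v + 1)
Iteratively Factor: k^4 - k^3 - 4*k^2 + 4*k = (k - 1)*(k^3 - 4*k) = (k - 2)*(k - 1)*(k^2 + 2*k) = k*(k - 2)*(k - 1)*(k + 2)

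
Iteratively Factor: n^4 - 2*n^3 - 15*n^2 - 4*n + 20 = (n - 5)*(n^3 + 3*n^2 - 4) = (n - 5)*(n + 2)*(n^2 + n - 2) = (n - 5)*(n + 2)^2*(n - 1)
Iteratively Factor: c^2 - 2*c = (c)*(c - 2)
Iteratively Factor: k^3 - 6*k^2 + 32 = (k - 4)*(k^2 - 2*k - 8) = (k - 4)*(k + 2)*(k - 4)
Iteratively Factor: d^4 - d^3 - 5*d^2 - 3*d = (d + 1)*(d^3 - 2*d^2 - 3*d) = d*(d + 1)*(d^2 - 2*d - 3) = d*(d - 3)*(d + 1)*(d + 1)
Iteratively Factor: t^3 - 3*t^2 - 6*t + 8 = (t - 4)*(t^2 + t - 2) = (t - 4)*(t - 1)*(t + 2)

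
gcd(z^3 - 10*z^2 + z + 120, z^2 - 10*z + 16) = z - 8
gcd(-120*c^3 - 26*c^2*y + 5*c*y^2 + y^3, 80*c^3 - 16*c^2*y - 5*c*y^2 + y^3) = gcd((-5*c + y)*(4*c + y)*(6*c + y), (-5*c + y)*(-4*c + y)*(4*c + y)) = -20*c^2 - c*y + y^2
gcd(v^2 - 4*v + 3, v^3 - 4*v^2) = 1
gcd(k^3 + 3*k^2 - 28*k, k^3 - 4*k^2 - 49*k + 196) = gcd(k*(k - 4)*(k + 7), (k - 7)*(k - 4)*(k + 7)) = k^2 + 3*k - 28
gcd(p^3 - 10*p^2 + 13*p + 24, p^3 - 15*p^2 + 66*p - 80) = p - 8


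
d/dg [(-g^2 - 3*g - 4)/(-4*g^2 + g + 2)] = (-13*g^2 - 36*g - 2)/(16*g^4 - 8*g^3 - 15*g^2 + 4*g + 4)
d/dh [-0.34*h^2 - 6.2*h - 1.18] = -0.68*h - 6.2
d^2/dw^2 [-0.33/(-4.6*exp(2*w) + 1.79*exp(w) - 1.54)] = ((0.5907 - 6.072*exp(w))*(4.6*exp(2*w) - 1.79*exp(w) + 1.54) + 0.33*(9.2*exp(w) - 1.79)*(18.4*exp(w) - 3.58)*exp(w))*exp(w)/(4.6*exp(2*w) - 1.79*exp(w) + 1.54)^3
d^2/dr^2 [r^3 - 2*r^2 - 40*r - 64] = 6*r - 4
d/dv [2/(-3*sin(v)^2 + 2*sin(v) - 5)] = 4*(3*sin(v) - 1)*cos(v)/(3*sin(v)^2 - 2*sin(v) + 5)^2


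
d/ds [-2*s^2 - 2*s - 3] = -4*s - 2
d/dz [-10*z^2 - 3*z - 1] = -20*z - 3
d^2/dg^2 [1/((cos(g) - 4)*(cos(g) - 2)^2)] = (-9*sin(g)^4 + 58*sin(g)^2 - 121*cos(g) + 13*cos(3*g) + 87)/((cos(g) - 4)^3*(cos(g) - 2)^4)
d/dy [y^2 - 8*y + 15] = 2*y - 8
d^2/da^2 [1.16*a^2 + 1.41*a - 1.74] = 2.32000000000000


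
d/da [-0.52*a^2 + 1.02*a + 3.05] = 1.02 - 1.04*a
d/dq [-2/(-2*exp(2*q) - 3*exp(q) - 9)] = (-8*exp(q) - 6)*exp(q)/(2*exp(2*q) + 3*exp(q) + 9)^2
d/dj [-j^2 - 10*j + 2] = -2*j - 10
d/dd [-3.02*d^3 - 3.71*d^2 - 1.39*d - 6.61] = -9.06*d^2 - 7.42*d - 1.39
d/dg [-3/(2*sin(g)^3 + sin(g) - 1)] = 3*(6*sin(g)^2 + 1)*cos(g)/(2*sin(g)^3 + sin(g) - 1)^2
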